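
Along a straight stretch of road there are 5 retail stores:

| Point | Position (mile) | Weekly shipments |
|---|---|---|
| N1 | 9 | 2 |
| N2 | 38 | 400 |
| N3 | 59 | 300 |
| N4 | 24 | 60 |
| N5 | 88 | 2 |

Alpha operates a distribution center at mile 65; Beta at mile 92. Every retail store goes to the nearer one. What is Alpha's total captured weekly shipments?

The indifferent point is the midpoint (65+92)/2 = 78.5; retail stores left of it (closer to Alpha at 65) go to Alpha, those right go to Beta.
  N1 at 9 (w=2) → Alpha
  N4 at 24 (w=60) → Alpha
  N2 at 38 (w=400) → Alpha
  N3 at 59 (w=300) → Alpha
  N5 at 88 (w=2) → Beta
Alpha captures 762; Beta captures 2.

762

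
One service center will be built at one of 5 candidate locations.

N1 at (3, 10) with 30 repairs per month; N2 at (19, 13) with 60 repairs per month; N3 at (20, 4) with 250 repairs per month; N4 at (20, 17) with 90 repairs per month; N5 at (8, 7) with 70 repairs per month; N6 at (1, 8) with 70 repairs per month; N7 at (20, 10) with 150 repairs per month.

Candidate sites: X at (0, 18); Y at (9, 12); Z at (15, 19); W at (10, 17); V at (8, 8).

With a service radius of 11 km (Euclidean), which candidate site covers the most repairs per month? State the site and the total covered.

Z, covering 300

Coverage radius r = 11 km; a point is covered iff (Δx)²+(Δy)² ≤ 11² = 121.
  X (0, 18): covers {N1, N6} → 100
  Y (9, 12): covers {N1, N2, N5, N6} → 230
  Z (15, 19): covers {N2, N4, N7} → 300
  W (10, 17): covers {N1, N2, N4, N5} → 250
  V (8, 8): covers {N1, N5, N6} → 170
Maximum coverage at Z: 300 repairs per month.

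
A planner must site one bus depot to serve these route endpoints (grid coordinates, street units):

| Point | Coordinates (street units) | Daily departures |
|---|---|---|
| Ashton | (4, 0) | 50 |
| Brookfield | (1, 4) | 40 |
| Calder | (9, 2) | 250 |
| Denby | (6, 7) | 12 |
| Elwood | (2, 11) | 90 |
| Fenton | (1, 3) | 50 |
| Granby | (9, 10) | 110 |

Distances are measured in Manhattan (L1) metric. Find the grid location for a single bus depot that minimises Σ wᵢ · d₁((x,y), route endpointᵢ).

Manhattan distance separates: Σwᵢ(|x−xᵢ|+|y−yᵢ|) = Σwᵢ|x−xᵢ| + Σwᵢ|y−yᵢ|, so x and y are optimised independently as 1-D weighted medians.
Total weight W = 602; half = 301.
x-coordinate, sorted with cumulative weight:
  x=1 (Brookfield, w=40) cum 40
  x=1 (Fenton, w=50) cum 90
  x=2 (Elwood, w=90) cum 180
  x=4 (Ashton, w=50) cum 230
  x=6 (Denby, w=12) cum 242
  x=9 (Calder, w=250) cum 492  ← median
  x=9 (Granby, w=110) cum 602
⇒ x* = 9
y-coordinate, sorted with cumulative weight:
  y=0 (Ashton, w=50) cum 50
  y=2 (Calder, w=250) cum 300
  y=3 (Fenton, w=50) cum 350  ← median
  y=4 (Brookfield, w=40) cum 390
  y=7 (Denby, w=12) cum 402
  y=10 (Granby, w=110) cum 512
  y=11 (Elwood, w=90) cum 602
⇒ y* = 3

(9, 3)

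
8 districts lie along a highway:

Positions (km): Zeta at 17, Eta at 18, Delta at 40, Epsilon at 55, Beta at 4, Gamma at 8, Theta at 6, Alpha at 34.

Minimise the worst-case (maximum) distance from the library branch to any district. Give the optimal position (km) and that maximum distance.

The 1-center on a line is the midpoint of the two extreme points: leftmost at 4, rightmost at 55.
Optimal location = (4 + 55)/2 = 29.5; maximum distance = (55 − 4)/2 = 25.5.

location 29.5, max distance 25.5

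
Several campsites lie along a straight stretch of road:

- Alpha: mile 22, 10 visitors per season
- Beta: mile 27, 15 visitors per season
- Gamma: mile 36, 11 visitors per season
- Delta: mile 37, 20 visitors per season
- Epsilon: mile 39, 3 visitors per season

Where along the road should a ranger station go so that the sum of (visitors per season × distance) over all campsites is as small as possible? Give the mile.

x = 36

For a sum of weighted absolute distances on a line, the optimum is the weighted median (not the mean). Total weight W = 59; half-weight = 29.5.
Sort by position and accumulate weight:
  mile 22 (Alpha, w=10) → cum 10
  mile 27 (Beta, w=15) → cum 25
  mile 36 (Gamma, w=11) → cum 36  ≥ 29.5 → median here
  mile 37 (Delta, w=20) → cum 56
  mile 39 (Epsilon, w=3) → cum 59
Optimal location: mile 36.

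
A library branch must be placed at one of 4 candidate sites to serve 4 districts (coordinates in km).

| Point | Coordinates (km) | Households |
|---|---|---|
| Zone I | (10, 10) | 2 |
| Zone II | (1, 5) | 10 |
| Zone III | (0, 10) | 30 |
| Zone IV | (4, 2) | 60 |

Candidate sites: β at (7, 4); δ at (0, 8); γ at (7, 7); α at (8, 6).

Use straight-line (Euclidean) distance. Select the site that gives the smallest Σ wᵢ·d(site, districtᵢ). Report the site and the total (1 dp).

Total weighted distance at each candidate:
  β (7, 4): total = 567.2
  δ (0, 8): total = 544.7
  γ (7, 7): total = 650.1
  α (8, 6): total = 687.4
Minimum is at δ with total 544.7 km.

δ, total 544.7 km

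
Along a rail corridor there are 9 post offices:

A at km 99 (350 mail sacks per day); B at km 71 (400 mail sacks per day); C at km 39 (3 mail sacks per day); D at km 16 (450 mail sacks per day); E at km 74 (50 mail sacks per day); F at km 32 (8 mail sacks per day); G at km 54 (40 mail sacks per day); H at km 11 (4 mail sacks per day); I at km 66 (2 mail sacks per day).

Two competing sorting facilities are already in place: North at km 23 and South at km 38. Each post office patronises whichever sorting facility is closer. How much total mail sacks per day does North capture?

454

The indifferent point is the midpoint (23+38)/2 = 30.5; post offices left of it (closer to North at 23) go to North, those right go to South.
  H at 11 (w=4) → North
  D at 16 (w=450) → North
  F at 32 (w=8) → South
  C at 39 (w=3) → South
  G at 54 (w=40) → South
  I at 66 (w=2) → South
  B at 71 (w=400) → South
  E at 74 (w=50) → South
  A at 99 (w=350) → South
North captures 454; South captures 853.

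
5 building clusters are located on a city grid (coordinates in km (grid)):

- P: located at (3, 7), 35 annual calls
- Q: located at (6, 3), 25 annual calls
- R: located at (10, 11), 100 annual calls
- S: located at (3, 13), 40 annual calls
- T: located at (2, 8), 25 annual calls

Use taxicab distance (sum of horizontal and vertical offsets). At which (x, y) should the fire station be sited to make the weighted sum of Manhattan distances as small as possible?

(6, 11)

Manhattan distance separates: Σwᵢ(|x−xᵢ|+|y−yᵢ|) = Σwᵢ|x−xᵢ| + Σwᵢ|y−yᵢ|, so x and y are optimised independently as 1-D weighted medians.
Total weight W = 225; half = 112.5.
x-coordinate, sorted with cumulative weight:
  x=2 (T, w=25) cum 25
  x=3 (P, w=35) cum 60
  x=3 (S, w=40) cum 100
  x=6 (Q, w=25) cum 125  ← median
  x=10 (R, w=100) cum 225
⇒ x* = 6
y-coordinate, sorted with cumulative weight:
  y=3 (Q, w=25) cum 25
  y=7 (P, w=35) cum 60
  y=8 (T, w=25) cum 85
  y=11 (R, w=100) cum 185  ← median
  y=13 (S, w=40) cum 225
⇒ y* = 11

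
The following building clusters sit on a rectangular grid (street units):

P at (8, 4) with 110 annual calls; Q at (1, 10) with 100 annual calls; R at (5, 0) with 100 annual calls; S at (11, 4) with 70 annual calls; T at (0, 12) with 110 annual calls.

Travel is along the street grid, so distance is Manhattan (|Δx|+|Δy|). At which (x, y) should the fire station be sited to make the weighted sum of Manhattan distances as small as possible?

(5, 4)

Manhattan distance separates: Σwᵢ(|x−xᵢ|+|y−yᵢ|) = Σwᵢ|x−xᵢ| + Σwᵢ|y−yᵢ|, so x and y are optimised independently as 1-D weighted medians.
Total weight W = 490; half = 245.
x-coordinate, sorted with cumulative weight:
  x=0 (T, w=110) cum 110
  x=1 (Q, w=100) cum 210
  x=5 (R, w=100) cum 310  ← median
  x=8 (P, w=110) cum 420
  x=11 (S, w=70) cum 490
⇒ x* = 5
y-coordinate, sorted with cumulative weight:
  y=0 (R, w=100) cum 100
  y=4 (P, w=110) cum 210
  y=4 (S, w=70) cum 280  ← median
  y=10 (Q, w=100) cum 380
  y=12 (T, w=110) cum 490
⇒ y* = 4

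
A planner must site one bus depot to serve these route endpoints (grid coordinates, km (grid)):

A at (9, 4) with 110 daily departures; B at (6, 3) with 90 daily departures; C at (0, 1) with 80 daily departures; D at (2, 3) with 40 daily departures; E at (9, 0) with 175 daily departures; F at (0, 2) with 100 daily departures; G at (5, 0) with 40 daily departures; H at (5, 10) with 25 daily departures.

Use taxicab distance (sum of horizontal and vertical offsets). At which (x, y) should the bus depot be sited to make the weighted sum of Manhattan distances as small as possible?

Manhattan distance separates: Σwᵢ(|x−xᵢ|+|y−yᵢ|) = Σwᵢ|x−xᵢ| + Σwᵢ|y−yᵢ|, so x and y are optimised independently as 1-D weighted medians.
Total weight W = 660; half = 330.
x-coordinate, sorted with cumulative weight:
  x=0 (C, w=80) cum 80
  x=0 (F, w=100) cum 180
  x=2 (D, w=40) cum 220
  x=5 (G, w=40) cum 260
  x=5 (H, w=25) cum 285
  x=6 (B, w=90) cum 375  ← median
  x=9 (A, w=110) cum 485
  x=9 (E, w=175) cum 660
⇒ x* = 6
y-coordinate, sorted with cumulative weight:
  y=0 (E, w=175) cum 175
  y=0 (G, w=40) cum 215
  y=1 (C, w=80) cum 295
  y=2 (F, w=100) cum 395  ← median
  y=3 (B, w=90) cum 485
  y=3 (D, w=40) cum 525
  y=4 (A, w=110) cum 635
  y=10 (H, w=25) cum 660
⇒ y* = 2

(6, 2)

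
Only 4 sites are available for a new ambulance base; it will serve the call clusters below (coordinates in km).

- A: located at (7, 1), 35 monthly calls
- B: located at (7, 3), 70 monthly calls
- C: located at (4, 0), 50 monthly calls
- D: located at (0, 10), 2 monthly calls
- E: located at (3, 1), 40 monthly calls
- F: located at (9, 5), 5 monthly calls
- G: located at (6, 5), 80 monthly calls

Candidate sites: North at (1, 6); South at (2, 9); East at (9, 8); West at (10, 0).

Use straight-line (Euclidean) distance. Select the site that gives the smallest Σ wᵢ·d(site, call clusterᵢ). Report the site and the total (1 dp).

Total weighted distance at each candidate:
  North (1, 6): total = 1750.2
  South (2, 9): total = 2157.7
  East (9, 8): total = 1845.1
  West (10, 0): total = 1556.5
Minimum is at West with total 1556.5 km.

West, total 1556.5 km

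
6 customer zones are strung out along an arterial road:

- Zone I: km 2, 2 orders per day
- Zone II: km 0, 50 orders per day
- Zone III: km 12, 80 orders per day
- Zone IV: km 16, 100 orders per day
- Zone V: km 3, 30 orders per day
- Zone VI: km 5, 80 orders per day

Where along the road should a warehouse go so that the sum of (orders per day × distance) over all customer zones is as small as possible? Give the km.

For a sum of weighted absolute distances on a line, the optimum is the weighted median (not the mean). Total weight W = 342; half-weight = 171.
Sort by position and accumulate weight:
  km 0 (Zone II, w=50) → cum 50
  km 2 (Zone I, w=2) → cum 52
  km 3 (Zone V, w=30) → cum 82
  km 5 (Zone VI, w=80) → cum 162
  km 12 (Zone III, w=80) → cum 242  ≥ 171 → median here
  km 16 (Zone IV, w=100) → cum 342
Optimal location: km 12.

x = 12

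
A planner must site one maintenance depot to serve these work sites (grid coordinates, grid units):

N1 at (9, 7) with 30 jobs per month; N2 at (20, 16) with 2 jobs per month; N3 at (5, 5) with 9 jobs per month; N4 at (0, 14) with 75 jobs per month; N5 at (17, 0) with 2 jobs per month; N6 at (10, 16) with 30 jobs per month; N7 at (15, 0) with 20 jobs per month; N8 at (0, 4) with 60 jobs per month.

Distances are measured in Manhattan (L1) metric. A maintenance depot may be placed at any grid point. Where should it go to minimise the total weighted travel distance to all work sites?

Manhattan distance separates: Σwᵢ(|x−xᵢ|+|y−yᵢ|) = Σwᵢ|x−xᵢ| + Σwᵢ|y−yᵢ|, so x and y are optimised independently as 1-D weighted medians.
Total weight W = 228; half = 114.
x-coordinate, sorted with cumulative weight:
  x=0 (N4, w=75) cum 75
  x=0 (N8, w=60) cum 135  ← median
  x=5 (N3, w=9) cum 144
  x=9 (N1, w=30) cum 174
  x=10 (N6, w=30) cum 204
  x=15 (N7, w=20) cum 224
  x=17 (N5, w=2) cum 226
  x=20 (N2, w=2) cum 228
⇒ x* = 0
y-coordinate, sorted with cumulative weight:
  y=0 (N5, w=2) cum 2
  y=0 (N7, w=20) cum 22
  y=4 (N8, w=60) cum 82
  y=5 (N3, w=9) cum 91
  y=7 (N1, w=30) cum 121  ← median
  y=14 (N4, w=75) cum 196
  y=16 (N2, w=2) cum 198
  y=16 (N6, w=30) cum 228
⇒ y* = 7

(0, 7)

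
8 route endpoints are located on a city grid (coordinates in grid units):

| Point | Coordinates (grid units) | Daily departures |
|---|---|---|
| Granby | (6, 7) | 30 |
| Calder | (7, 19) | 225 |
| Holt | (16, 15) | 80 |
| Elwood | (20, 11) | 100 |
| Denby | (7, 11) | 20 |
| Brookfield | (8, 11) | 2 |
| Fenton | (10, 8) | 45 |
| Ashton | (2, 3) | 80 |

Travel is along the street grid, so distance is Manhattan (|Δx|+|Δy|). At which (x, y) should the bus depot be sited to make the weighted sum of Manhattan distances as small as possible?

(7, 15)

Manhattan distance separates: Σwᵢ(|x−xᵢ|+|y−yᵢ|) = Σwᵢ|x−xᵢ| + Σwᵢ|y−yᵢ|, so x and y are optimised independently as 1-D weighted medians.
Total weight W = 582; half = 291.
x-coordinate, sorted with cumulative weight:
  x=2 (Ashton, w=80) cum 80
  x=6 (Granby, w=30) cum 110
  x=7 (Calder, w=225) cum 335  ← median
  x=7 (Denby, w=20) cum 355
  x=8 (Brookfield, w=2) cum 357
  x=10 (Fenton, w=45) cum 402
  x=16 (Holt, w=80) cum 482
  x=20 (Elwood, w=100) cum 582
⇒ x* = 7
y-coordinate, sorted with cumulative weight:
  y=3 (Ashton, w=80) cum 80
  y=7 (Granby, w=30) cum 110
  y=8 (Fenton, w=45) cum 155
  y=11 (Elwood, w=100) cum 255
  y=11 (Denby, w=20) cum 275
  y=11 (Brookfield, w=2) cum 277
  y=15 (Holt, w=80) cum 357  ← median
  y=19 (Calder, w=225) cum 582
⇒ y* = 15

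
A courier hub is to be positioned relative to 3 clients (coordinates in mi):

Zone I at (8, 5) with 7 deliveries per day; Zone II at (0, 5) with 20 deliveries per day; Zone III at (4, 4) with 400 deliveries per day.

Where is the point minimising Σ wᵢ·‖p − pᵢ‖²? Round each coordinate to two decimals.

The minimiser of Σwᵢ‖p−pᵢ‖² is the weighted centroid p* = (Σwᵢpᵢ)/(Σwᵢ).
Σwᵢ = 427.
Σwᵢxᵢ = 7·8 + 20·0 + 400·4 = 1656.
Σwᵢyᵢ = 7·5 + 20·5 + 400·4 = 1735.
x* = 1656/427 = 3.88, y* = 1735/427 = 4.06.

(3.88, 4.06)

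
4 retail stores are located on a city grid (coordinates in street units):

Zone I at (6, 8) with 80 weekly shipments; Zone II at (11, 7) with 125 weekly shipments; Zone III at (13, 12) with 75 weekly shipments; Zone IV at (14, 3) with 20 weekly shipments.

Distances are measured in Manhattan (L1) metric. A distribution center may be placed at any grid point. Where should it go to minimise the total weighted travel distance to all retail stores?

(11, 8)

Manhattan distance separates: Σwᵢ(|x−xᵢ|+|y−yᵢ|) = Σwᵢ|x−xᵢ| + Σwᵢ|y−yᵢ|, so x and y are optimised independently as 1-D weighted medians.
Total weight W = 300; half = 150.
x-coordinate, sorted with cumulative weight:
  x=6 (Zone I, w=80) cum 80
  x=11 (Zone II, w=125) cum 205  ← median
  x=13 (Zone III, w=75) cum 280
  x=14 (Zone IV, w=20) cum 300
⇒ x* = 11
y-coordinate, sorted with cumulative weight:
  y=3 (Zone IV, w=20) cum 20
  y=7 (Zone II, w=125) cum 145
  y=8 (Zone I, w=80) cum 225  ← median
  y=12 (Zone III, w=75) cum 300
⇒ y* = 8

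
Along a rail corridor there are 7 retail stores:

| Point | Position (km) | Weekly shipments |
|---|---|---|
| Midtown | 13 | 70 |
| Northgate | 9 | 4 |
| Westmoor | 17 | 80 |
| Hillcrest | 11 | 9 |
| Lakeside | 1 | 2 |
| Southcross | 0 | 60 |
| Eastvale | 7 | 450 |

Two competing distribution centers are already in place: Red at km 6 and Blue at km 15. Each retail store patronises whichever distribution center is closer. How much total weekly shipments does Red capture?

516

The indifferent point is the midpoint (6+15)/2 = 10.5; retail stores left of it (closer to Red at 6) go to Red, those right go to Blue.
  Southcross at 0 (w=60) → Red
  Lakeside at 1 (w=2) → Red
  Eastvale at 7 (w=450) → Red
  Northgate at 9 (w=4) → Red
  Hillcrest at 11 (w=9) → Blue
  Midtown at 13 (w=70) → Blue
  Westmoor at 17 (w=80) → Blue
Red captures 516; Blue captures 159.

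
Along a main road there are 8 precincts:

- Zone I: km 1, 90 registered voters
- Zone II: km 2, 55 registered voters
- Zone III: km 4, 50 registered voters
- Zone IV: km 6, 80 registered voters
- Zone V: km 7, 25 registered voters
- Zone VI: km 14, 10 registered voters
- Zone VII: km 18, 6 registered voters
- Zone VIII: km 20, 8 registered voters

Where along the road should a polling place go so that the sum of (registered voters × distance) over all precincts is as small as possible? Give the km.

For a sum of weighted absolute distances on a line, the optimum is the weighted median (not the mean). Total weight W = 324; half-weight = 162.
Sort by position and accumulate weight:
  km 1 (Zone I, w=90) → cum 90
  km 2 (Zone II, w=55) → cum 145
  km 4 (Zone III, w=50) → cum 195  ≥ 162 → median here
  km 6 (Zone IV, w=80) → cum 275
  km 7 (Zone V, w=25) → cum 300
  km 14 (Zone VI, w=10) → cum 310
  km 18 (Zone VII, w=6) → cum 316
  km 20 (Zone VIII, w=8) → cum 324
Optimal location: km 4.

x = 4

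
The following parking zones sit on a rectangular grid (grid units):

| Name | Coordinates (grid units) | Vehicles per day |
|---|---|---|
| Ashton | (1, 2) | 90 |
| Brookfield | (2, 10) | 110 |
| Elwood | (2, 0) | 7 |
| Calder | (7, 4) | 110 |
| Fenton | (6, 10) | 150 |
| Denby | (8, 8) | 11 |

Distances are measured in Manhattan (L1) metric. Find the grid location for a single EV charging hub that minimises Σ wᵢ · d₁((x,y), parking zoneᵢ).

(6, 10)

Manhattan distance separates: Σwᵢ(|x−xᵢ|+|y−yᵢ|) = Σwᵢ|x−xᵢ| + Σwᵢ|y−yᵢ|, so x and y are optimised independently as 1-D weighted medians.
Total weight W = 478; half = 239.
x-coordinate, sorted with cumulative weight:
  x=1 (Ashton, w=90) cum 90
  x=2 (Brookfield, w=110) cum 200
  x=2 (Elwood, w=7) cum 207
  x=6 (Fenton, w=150) cum 357  ← median
  x=7 (Calder, w=110) cum 467
  x=8 (Denby, w=11) cum 478
⇒ x* = 6
y-coordinate, sorted with cumulative weight:
  y=0 (Elwood, w=7) cum 7
  y=2 (Ashton, w=90) cum 97
  y=4 (Calder, w=110) cum 207
  y=8 (Denby, w=11) cum 218
  y=10 (Brookfield, w=110) cum 328  ← median
  y=10 (Fenton, w=150) cum 478
⇒ y* = 10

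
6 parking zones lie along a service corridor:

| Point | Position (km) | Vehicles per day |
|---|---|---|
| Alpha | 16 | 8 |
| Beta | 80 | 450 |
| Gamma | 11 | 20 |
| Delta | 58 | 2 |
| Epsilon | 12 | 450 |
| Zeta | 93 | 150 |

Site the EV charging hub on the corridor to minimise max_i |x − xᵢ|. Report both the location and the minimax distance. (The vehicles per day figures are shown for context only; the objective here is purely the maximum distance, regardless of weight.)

The 1-center on a line is the midpoint of the two extreme points: leftmost at 11, rightmost at 93.
Optimal location = (11 + 93)/2 = 52; maximum distance = (93 − 11)/2 = 41.

location 52, max distance 41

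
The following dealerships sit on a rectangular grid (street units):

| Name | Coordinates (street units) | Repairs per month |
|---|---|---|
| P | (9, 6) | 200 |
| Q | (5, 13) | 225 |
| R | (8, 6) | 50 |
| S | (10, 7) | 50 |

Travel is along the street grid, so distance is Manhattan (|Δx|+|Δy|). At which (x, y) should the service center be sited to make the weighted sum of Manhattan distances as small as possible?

(8, 7)

Manhattan distance separates: Σwᵢ(|x−xᵢ|+|y−yᵢ|) = Σwᵢ|x−xᵢ| + Σwᵢ|y−yᵢ|, so x and y are optimised independently as 1-D weighted medians.
Total weight W = 525; half = 262.5.
x-coordinate, sorted with cumulative weight:
  x=5 (Q, w=225) cum 225
  x=8 (R, w=50) cum 275  ← median
  x=9 (P, w=200) cum 475
  x=10 (S, w=50) cum 525
⇒ x* = 8
y-coordinate, sorted with cumulative weight:
  y=6 (P, w=200) cum 200
  y=6 (R, w=50) cum 250
  y=7 (S, w=50) cum 300  ← median
  y=13 (Q, w=225) cum 525
⇒ y* = 7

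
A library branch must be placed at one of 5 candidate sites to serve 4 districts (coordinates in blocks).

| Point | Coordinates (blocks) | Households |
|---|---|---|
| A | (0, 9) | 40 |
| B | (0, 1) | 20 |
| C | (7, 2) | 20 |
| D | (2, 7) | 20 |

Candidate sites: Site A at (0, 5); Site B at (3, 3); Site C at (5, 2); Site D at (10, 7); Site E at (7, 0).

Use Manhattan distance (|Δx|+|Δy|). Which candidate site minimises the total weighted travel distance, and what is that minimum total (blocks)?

Site A, total 520 blocks

Total weighted distance at each candidate:
  Site A (0, 5): total = 520
  Site B (3, 3): total = 660
  Site C (5, 2): total = 800
  Site D (10, 7): total = 1120
  Site E (7, 0): total = 1080
Minimum is at Site A with total 520 blocks.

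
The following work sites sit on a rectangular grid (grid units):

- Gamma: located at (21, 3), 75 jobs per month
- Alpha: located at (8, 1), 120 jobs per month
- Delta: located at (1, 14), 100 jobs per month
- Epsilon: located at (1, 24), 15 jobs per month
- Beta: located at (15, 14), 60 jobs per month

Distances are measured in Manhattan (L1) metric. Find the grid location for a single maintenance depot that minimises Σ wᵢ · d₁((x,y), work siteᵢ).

(8, 3)

Manhattan distance separates: Σwᵢ(|x−xᵢ|+|y−yᵢ|) = Σwᵢ|x−xᵢ| + Σwᵢ|y−yᵢ|, so x and y are optimised independently as 1-D weighted medians.
Total weight W = 370; half = 185.
x-coordinate, sorted with cumulative weight:
  x=1 (Delta, w=100) cum 100
  x=1 (Epsilon, w=15) cum 115
  x=8 (Alpha, w=120) cum 235  ← median
  x=15 (Beta, w=60) cum 295
  x=21 (Gamma, w=75) cum 370
⇒ x* = 8
y-coordinate, sorted with cumulative weight:
  y=1 (Alpha, w=120) cum 120
  y=3 (Gamma, w=75) cum 195  ← median
  y=14 (Delta, w=100) cum 295
  y=14 (Beta, w=60) cum 355
  y=24 (Epsilon, w=15) cum 370
⇒ y* = 3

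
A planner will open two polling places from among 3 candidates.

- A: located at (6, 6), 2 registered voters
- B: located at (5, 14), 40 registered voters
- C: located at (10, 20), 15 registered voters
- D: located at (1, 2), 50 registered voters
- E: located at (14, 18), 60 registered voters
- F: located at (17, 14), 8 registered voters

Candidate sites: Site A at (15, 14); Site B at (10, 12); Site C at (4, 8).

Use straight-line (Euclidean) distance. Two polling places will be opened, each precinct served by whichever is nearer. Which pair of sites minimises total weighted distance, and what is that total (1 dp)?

Evaluate every pair (each demand assigned to the nearer of the two):
  {Site A, Site C}: total = 964.9
  {Site B, Site C}: total = 1167.4
  {Site A, Site B}: total = 1283.1
Best pair: {Site A, Site C} with total 964.9.

{Site A, Site C}, total 964.9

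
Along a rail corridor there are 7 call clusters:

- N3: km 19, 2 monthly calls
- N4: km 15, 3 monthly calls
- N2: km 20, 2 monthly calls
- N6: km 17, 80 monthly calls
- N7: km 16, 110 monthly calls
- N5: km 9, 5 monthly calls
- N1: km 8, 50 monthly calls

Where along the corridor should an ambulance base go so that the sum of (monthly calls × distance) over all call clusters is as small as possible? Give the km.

For a sum of weighted absolute distances on a line, the optimum is the weighted median (not the mean). Total weight W = 252; half-weight = 126.
Sort by position and accumulate weight:
  km 8 (N1, w=50) → cum 50
  km 9 (N5, w=5) → cum 55
  km 15 (N4, w=3) → cum 58
  km 16 (N7, w=110) → cum 168  ≥ 126 → median here
  km 17 (N6, w=80) → cum 248
  km 19 (N3, w=2) → cum 250
  km 20 (N2, w=2) → cum 252
Optimal location: km 16.

x = 16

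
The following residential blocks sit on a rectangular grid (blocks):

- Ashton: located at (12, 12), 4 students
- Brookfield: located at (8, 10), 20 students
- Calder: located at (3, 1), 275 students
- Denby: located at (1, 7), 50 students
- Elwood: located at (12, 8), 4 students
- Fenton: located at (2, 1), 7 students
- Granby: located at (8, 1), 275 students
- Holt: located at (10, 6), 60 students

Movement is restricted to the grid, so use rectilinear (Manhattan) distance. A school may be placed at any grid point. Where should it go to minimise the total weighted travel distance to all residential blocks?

(8, 1)

Manhattan distance separates: Σwᵢ(|x−xᵢ|+|y−yᵢ|) = Σwᵢ|x−xᵢ| + Σwᵢ|y−yᵢ|, so x and y are optimised independently as 1-D weighted medians.
Total weight W = 695; half = 347.5.
x-coordinate, sorted with cumulative weight:
  x=1 (Denby, w=50) cum 50
  x=2 (Fenton, w=7) cum 57
  x=3 (Calder, w=275) cum 332
  x=8 (Brookfield, w=20) cum 352  ← median
  x=8 (Granby, w=275) cum 627
  x=10 (Holt, w=60) cum 687
  x=12 (Ashton, w=4) cum 691
  x=12 (Elwood, w=4) cum 695
⇒ x* = 8
y-coordinate, sorted with cumulative weight:
  y=1 (Calder, w=275) cum 275
  y=1 (Fenton, w=7) cum 282
  y=1 (Granby, w=275) cum 557  ← median
  y=6 (Holt, w=60) cum 617
  y=7 (Denby, w=50) cum 667
  y=8 (Elwood, w=4) cum 671
  y=10 (Brookfield, w=20) cum 691
  y=12 (Ashton, w=4) cum 695
⇒ y* = 1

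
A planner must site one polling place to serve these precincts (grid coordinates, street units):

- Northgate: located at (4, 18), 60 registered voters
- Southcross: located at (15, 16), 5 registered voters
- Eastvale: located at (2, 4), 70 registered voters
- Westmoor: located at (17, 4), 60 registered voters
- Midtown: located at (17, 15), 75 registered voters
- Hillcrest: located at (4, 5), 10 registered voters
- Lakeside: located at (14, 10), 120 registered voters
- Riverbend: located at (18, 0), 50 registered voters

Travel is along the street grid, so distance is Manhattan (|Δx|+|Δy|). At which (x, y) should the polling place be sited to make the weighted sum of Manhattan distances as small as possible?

Manhattan distance separates: Σwᵢ(|x−xᵢ|+|y−yᵢ|) = Σwᵢ|x−xᵢ| + Σwᵢ|y−yᵢ|, so x and y are optimised independently as 1-D weighted medians.
Total weight W = 450; half = 225.
x-coordinate, sorted with cumulative weight:
  x=2 (Eastvale, w=70) cum 70
  x=4 (Northgate, w=60) cum 130
  x=4 (Hillcrest, w=10) cum 140
  x=14 (Lakeside, w=120) cum 260  ← median
  x=15 (Southcross, w=5) cum 265
  x=17 (Westmoor, w=60) cum 325
  x=17 (Midtown, w=75) cum 400
  x=18 (Riverbend, w=50) cum 450
⇒ x* = 14
y-coordinate, sorted with cumulative weight:
  y=0 (Riverbend, w=50) cum 50
  y=4 (Eastvale, w=70) cum 120
  y=4 (Westmoor, w=60) cum 180
  y=5 (Hillcrest, w=10) cum 190
  y=10 (Lakeside, w=120) cum 310  ← median
  y=15 (Midtown, w=75) cum 385
  y=16 (Southcross, w=5) cum 390
  y=18 (Northgate, w=60) cum 450
⇒ y* = 10

(14, 10)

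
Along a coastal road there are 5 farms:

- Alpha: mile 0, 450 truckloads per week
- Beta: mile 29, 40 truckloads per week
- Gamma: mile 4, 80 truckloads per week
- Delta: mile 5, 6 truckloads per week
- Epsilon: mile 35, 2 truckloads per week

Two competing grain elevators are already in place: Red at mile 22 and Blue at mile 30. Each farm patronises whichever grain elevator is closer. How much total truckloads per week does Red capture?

536

The indifferent point is the midpoint (22+30)/2 = 26; farms left of it (closer to Red at 22) go to Red, those right go to Blue.
  Alpha at 0 (w=450) → Red
  Gamma at 4 (w=80) → Red
  Delta at 5 (w=6) → Red
  Beta at 29 (w=40) → Blue
  Epsilon at 35 (w=2) → Blue
Red captures 536; Blue captures 42.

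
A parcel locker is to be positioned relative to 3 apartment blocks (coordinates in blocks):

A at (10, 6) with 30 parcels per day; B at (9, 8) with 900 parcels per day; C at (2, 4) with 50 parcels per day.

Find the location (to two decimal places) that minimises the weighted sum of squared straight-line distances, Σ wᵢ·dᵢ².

(8.67, 7.73)

The minimiser of Σwᵢ‖p−pᵢ‖² is the weighted centroid p* = (Σwᵢpᵢ)/(Σwᵢ).
Σwᵢ = 980.
Σwᵢxᵢ = 30·10 + 900·9 + 50·2 = 8500.
Σwᵢyᵢ = 30·6 + 900·8 + 50·4 = 7580.
x* = 8500/980 = 8.67, y* = 7580/980 = 7.73.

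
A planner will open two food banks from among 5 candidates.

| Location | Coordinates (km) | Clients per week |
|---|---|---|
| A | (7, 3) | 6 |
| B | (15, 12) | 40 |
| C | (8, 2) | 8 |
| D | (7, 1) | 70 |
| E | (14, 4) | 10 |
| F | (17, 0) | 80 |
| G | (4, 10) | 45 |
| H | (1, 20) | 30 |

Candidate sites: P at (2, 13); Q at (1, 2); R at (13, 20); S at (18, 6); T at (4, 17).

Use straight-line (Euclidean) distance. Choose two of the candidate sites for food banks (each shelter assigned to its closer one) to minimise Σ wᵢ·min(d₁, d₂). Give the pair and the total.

Evaluate every pair (each demand assigned to the nearer of the two):
  {P, S}: total = 2173.1
  {S, T}: total = 2242.3
  {Q, S}: total = 2242.4
  {R, S}: total = 2765.5
  {P, Q}: total = 2835.7
  {Q, T}: total = 2865.4
  {Q, R}: total = 3014.1
  {P, R}: total = 3519.5
  {P, T}: total = 3588.1
  {R, T}: total = 3913.7
Best pair: {P, S} with total 2173.1.

{P, S}, total 2173.1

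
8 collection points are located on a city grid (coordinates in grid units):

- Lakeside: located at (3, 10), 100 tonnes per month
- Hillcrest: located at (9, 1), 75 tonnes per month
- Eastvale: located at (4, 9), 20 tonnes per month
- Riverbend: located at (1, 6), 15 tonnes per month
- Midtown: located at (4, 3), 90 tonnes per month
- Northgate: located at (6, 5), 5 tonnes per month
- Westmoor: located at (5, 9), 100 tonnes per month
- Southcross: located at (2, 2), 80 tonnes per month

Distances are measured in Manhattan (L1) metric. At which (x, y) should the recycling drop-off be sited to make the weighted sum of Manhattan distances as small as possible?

(4, 3)

Manhattan distance separates: Σwᵢ(|x−xᵢ|+|y−yᵢ|) = Σwᵢ|x−xᵢ| + Σwᵢ|y−yᵢ|, so x and y are optimised independently as 1-D weighted medians.
Total weight W = 485; half = 242.5.
x-coordinate, sorted with cumulative weight:
  x=1 (Riverbend, w=15) cum 15
  x=2 (Southcross, w=80) cum 95
  x=3 (Lakeside, w=100) cum 195
  x=4 (Eastvale, w=20) cum 215
  x=4 (Midtown, w=90) cum 305  ← median
  x=5 (Westmoor, w=100) cum 405
  x=6 (Northgate, w=5) cum 410
  x=9 (Hillcrest, w=75) cum 485
⇒ x* = 4
y-coordinate, sorted with cumulative weight:
  y=1 (Hillcrest, w=75) cum 75
  y=2 (Southcross, w=80) cum 155
  y=3 (Midtown, w=90) cum 245  ← median
  y=5 (Northgate, w=5) cum 250
  y=6 (Riverbend, w=15) cum 265
  y=9 (Eastvale, w=20) cum 285
  y=9 (Westmoor, w=100) cum 385
  y=10 (Lakeside, w=100) cum 485
⇒ y* = 3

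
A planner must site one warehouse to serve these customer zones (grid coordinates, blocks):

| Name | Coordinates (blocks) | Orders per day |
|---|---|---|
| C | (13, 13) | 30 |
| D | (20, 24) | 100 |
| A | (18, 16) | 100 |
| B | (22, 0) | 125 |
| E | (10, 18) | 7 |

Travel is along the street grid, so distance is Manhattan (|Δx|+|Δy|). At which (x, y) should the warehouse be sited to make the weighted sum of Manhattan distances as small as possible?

Manhattan distance separates: Σwᵢ(|x−xᵢ|+|y−yᵢ|) = Σwᵢ|x−xᵢ| + Σwᵢ|y−yᵢ|, so x and y are optimised independently as 1-D weighted medians.
Total weight W = 362; half = 181.
x-coordinate, sorted with cumulative weight:
  x=10 (E, w=7) cum 7
  x=13 (C, w=30) cum 37
  x=18 (A, w=100) cum 137
  x=20 (D, w=100) cum 237  ← median
  x=22 (B, w=125) cum 362
⇒ x* = 20
y-coordinate, sorted with cumulative weight:
  y=0 (B, w=125) cum 125
  y=13 (C, w=30) cum 155
  y=16 (A, w=100) cum 255  ← median
  y=18 (E, w=7) cum 262
  y=24 (D, w=100) cum 362
⇒ y* = 16

(20, 16)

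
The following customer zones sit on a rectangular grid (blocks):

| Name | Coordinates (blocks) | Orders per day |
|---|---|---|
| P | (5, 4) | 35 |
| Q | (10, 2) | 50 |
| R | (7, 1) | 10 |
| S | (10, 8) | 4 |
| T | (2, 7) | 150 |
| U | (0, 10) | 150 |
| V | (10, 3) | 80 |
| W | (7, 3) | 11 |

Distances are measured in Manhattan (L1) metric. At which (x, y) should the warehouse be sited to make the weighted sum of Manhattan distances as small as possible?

Manhattan distance separates: Σwᵢ(|x−xᵢ|+|y−yᵢ|) = Σwᵢ|x−xᵢ| + Σwᵢ|y−yᵢ|, so x and y are optimised independently as 1-D weighted medians.
Total weight W = 490; half = 245.
x-coordinate, sorted with cumulative weight:
  x=0 (U, w=150) cum 150
  x=2 (T, w=150) cum 300  ← median
  x=5 (P, w=35) cum 335
  x=7 (R, w=10) cum 345
  x=7 (W, w=11) cum 356
  x=10 (Q, w=50) cum 406
  x=10 (S, w=4) cum 410
  x=10 (V, w=80) cum 490
⇒ x* = 2
y-coordinate, sorted with cumulative weight:
  y=1 (R, w=10) cum 10
  y=2 (Q, w=50) cum 60
  y=3 (V, w=80) cum 140
  y=3 (W, w=11) cum 151
  y=4 (P, w=35) cum 186
  y=7 (T, w=150) cum 336  ← median
  y=8 (S, w=4) cum 340
  y=10 (U, w=150) cum 490
⇒ y* = 7

(2, 7)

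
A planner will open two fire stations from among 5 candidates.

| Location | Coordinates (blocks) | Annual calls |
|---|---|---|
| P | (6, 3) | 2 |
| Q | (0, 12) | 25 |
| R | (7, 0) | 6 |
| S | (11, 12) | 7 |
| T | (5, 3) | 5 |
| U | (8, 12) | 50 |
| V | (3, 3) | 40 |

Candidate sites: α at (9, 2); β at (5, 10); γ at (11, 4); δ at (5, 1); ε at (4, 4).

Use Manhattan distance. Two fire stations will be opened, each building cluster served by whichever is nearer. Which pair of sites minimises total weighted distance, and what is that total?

Evaluate every pair (each demand assigned to the nearer of the two):
  {β, ε}: total = 619
  {β, δ}: total = 675
  {α, β}: total = 818
  {β, γ}: total = 936
  {γ, ε}: total = 1044
  {α, ε}: total = 1054
  {δ, ε}: total = 1119
  {γ, δ}: total = 1200
  {α, δ}: total = 1228
  {α, γ}: total = 1418
Best pair: {β, ε} with total 619.

{β, ε}, total 619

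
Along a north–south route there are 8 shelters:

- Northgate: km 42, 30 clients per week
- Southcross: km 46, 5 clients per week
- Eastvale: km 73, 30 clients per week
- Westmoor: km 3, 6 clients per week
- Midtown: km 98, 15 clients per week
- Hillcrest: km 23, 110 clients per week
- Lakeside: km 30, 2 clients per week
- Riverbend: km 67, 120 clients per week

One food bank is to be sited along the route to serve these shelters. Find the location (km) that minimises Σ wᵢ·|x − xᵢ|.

For a sum of weighted absolute distances on a line, the optimum is the weighted median (not the mean). Total weight W = 318; half-weight = 159.
Sort by position and accumulate weight:
  km 3 (Westmoor, w=6) → cum 6
  km 23 (Hillcrest, w=110) → cum 116
  km 30 (Lakeside, w=2) → cum 118
  km 42 (Northgate, w=30) → cum 148
  km 46 (Southcross, w=5) → cum 153
  km 67 (Riverbend, w=120) → cum 273  ≥ 159 → median here
  km 73 (Eastvale, w=30) → cum 303
  km 98 (Midtown, w=15) → cum 318
Optimal location: km 67.

x = 67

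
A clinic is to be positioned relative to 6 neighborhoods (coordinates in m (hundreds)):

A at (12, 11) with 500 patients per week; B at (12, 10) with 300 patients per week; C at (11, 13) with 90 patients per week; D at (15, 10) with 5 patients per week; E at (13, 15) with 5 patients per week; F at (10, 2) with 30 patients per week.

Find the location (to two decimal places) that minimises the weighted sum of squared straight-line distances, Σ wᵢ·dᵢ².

The minimiser of Σwᵢ‖p−pᵢ‖² is the weighted centroid p* = (Σwᵢpᵢ)/(Σwᵢ).
Σwᵢ = 930.
Σwᵢxᵢ = 500·12 + 300·12 + 90·11 + 5·15 + 5·13 + 30·10 = 11030.
Σwᵢyᵢ = 500·11 + 300·10 + 90·13 + 5·10 + 5·15 + 30·2 = 9855.
x* = 11030/930 = 11.86, y* = 9855/930 = 10.60.

(11.86, 10.60)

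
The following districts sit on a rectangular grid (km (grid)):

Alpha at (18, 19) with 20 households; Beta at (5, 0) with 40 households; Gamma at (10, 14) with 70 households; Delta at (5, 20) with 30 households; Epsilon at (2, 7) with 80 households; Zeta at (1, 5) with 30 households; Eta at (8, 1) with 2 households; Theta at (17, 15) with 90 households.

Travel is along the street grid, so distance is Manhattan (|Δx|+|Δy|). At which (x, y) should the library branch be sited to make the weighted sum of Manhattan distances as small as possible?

(8, 14)

Manhattan distance separates: Σwᵢ(|x−xᵢ|+|y−yᵢ|) = Σwᵢ|x−xᵢ| + Σwᵢ|y−yᵢ|, so x and y are optimised independently as 1-D weighted medians.
Total weight W = 362; half = 181.
x-coordinate, sorted with cumulative weight:
  x=1 (Zeta, w=30) cum 30
  x=2 (Epsilon, w=80) cum 110
  x=5 (Beta, w=40) cum 150
  x=5 (Delta, w=30) cum 180
  x=8 (Eta, w=2) cum 182  ← median
  x=10 (Gamma, w=70) cum 252
  x=17 (Theta, w=90) cum 342
  x=18 (Alpha, w=20) cum 362
⇒ x* = 8
y-coordinate, sorted with cumulative weight:
  y=0 (Beta, w=40) cum 40
  y=1 (Eta, w=2) cum 42
  y=5 (Zeta, w=30) cum 72
  y=7 (Epsilon, w=80) cum 152
  y=14 (Gamma, w=70) cum 222  ← median
  y=15 (Theta, w=90) cum 312
  y=19 (Alpha, w=20) cum 332
  y=20 (Delta, w=30) cum 362
⇒ y* = 14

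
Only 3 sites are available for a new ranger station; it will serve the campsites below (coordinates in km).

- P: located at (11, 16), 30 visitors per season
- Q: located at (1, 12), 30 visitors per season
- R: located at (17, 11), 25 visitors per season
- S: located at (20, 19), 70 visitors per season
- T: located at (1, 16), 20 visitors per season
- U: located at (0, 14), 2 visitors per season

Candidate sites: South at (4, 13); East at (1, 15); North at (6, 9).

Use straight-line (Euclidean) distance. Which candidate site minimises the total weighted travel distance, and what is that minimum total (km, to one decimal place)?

Total weighted distance at each candidate:
  South (4, 13): total = 1941.4
  East (1, 15): total = 2185.8
  North (6, 9): total = 2104.5
Minimum is at South with total 1941.4 km.

South, total 1941.4 km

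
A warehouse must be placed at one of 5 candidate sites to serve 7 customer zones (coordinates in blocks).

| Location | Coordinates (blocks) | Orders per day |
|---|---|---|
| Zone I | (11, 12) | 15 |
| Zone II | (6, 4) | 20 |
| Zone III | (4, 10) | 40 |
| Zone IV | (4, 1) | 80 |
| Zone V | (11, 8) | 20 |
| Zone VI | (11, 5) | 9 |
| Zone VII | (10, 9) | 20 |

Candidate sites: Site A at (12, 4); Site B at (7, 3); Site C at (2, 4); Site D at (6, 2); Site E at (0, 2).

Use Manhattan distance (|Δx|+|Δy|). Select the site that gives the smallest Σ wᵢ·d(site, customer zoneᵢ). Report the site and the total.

Site D, total 1417 blocks

Total weighted distance at each candidate:
  Site A (12, 4): total = 1953
  Site B (7, 3): total = 1449
  Site C (2, 4): total = 1665
  Site D (6, 2): total = 1417
  Site E (0, 2): total = 2161
Minimum is at Site D with total 1417 blocks.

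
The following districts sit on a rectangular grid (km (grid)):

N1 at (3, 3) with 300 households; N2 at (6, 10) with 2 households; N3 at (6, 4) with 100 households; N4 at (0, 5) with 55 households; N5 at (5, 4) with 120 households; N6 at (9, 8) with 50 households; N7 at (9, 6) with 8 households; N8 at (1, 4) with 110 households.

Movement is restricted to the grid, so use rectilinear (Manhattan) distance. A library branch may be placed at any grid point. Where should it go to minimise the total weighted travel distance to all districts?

Manhattan distance separates: Σwᵢ(|x−xᵢ|+|y−yᵢ|) = Σwᵢ|x−xᵢ| + Σwᵢ|y−yᵢ|, so x and y are optimised independently as 1-D weighted medians.
Total weight W = 745; half = 372.5.
x-coordinate, sorted with cumulative weight:
  x=0 (N4, w=55) cum 55
  x=1 (N8, w=110) cum 165
  x=3 (N1, w=300) cum 465  ← median
  x=5 (N5, w=120) cum 585
  x=6 (N2, w=2) cum 587
  x=6 (N3, w=100) cum 687
  x=9 (N6, w=50) cum 737
  x=9 (N7, w=8) cum 745
⇒ x* = 3
y-coordinate, sorted with cumulative weight:
  y=3 (N1, w=300) cum 300
  y=4 (N3, w=100) cum 400  ← median
  y=4 (N5, w=120) cum 520
  y=4 (N8, w=110) cum 630
  y=5 (N4, w=55) cum 685
  y=6 (N7, w=8) cum 693
  y=8 (N6, w=50) cum 743
  y=10 (N2, w=2) cum 745
⇒ y* = 4

(3, 4)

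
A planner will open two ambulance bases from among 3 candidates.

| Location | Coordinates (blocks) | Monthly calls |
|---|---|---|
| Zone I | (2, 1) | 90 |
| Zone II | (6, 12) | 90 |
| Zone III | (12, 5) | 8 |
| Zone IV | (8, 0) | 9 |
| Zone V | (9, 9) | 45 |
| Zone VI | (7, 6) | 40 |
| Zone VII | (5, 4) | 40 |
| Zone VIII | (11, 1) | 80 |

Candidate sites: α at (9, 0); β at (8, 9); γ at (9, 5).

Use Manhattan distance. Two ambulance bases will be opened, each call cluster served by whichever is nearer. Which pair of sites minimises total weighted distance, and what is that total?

{α, β}, total 2008

Evaluate every pair (each demand assigned to the nearer of the two):
  {α, β}: total = 2008
  {β, γ}: total = 2363
  {α, γ}: total = 2393
Best pair: {α, β} with total 2008.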